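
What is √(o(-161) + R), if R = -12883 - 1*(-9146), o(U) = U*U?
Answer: 2*√5546 ≈ 148.94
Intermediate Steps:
o(U) = U²
R = -3737 (R = -12883 + 9146 = -3737)
√(o(-161) + R) = √((-161)² - 3737) = √(25921 - 3737) = √22184 = 2*√5546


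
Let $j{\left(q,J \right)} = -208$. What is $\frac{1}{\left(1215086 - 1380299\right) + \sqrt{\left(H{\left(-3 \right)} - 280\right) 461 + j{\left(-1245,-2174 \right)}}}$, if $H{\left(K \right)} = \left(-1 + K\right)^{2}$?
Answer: $- \frac{165213}{27295457281} - \frac{14 i \sqrt{622}}{27295457281} \approx -6.0528 \cdot 10^{-6} - 1.2792 \cdot 10^{-8} i$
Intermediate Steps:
$\frac{1}{\left(1215086 - 1380299\right) + \sqrt{\left(H{\left(-3 \right)} - 280\right) 461 + j{\left(-1245,-2174 \right)}}} = \frac{1}{\left(1215086 - 1380299\right) + \sqrt{\left(\left(-1 - 3\right)^{2} - 280\right) 461 - 208}} = \frac{1}{\left(1215086 - 1380299\right) + \sqrt{\left(\left(-4\right)^{2} - 280\right) 461 - 208}} = \frac{1}{-165213 + \sqrt{\left(16 - 280\right) 461 - 208}} = \frac{1}{-165213 + \sqrt{\left(-264\right) 461 - 208}} = \frac{1}{-165213 + \sqrt{-121704 - 208}} = \frac{1}{-165213 + \sqrt{-121912}} = \frac{1}{-165213 + 14 i \sqrt{622}}$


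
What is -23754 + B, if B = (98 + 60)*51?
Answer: -15696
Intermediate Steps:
B = 8058 (B = 158*51 = 8058)
-23754 + B = -23754 + 8058 = -15696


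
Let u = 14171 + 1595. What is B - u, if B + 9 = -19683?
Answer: -35458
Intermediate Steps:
B = -19692 (B = -9 - 19683 = -19692)
u = 15766
B - u = -19692 - 1*15766 = -19692 - 15766 = -35458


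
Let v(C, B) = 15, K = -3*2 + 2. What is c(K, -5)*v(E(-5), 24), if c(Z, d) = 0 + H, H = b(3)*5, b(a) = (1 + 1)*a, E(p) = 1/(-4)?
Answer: 450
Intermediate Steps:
E(p) = -¼
K = -4 (K = -6 + 2 = -4)
b(a) = 2*a
H = 30 (H = (2*3)*5 = 6*5 = 30)
c(Z, d) = 30 (c(Z, d) = 0 + 30 = 30)
c(K, -5)*v(E(-5), 24) = 30*15 = 450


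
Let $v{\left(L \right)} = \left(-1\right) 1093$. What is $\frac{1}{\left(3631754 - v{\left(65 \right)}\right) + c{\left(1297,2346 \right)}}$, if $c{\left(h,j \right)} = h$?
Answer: $\frac{1}{3634144} \approx 2.7517 \cdot 10^{-7}$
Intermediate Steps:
$v{\left(L \right)} = -1093$
$\frac{1}{\left(3631754 - v{\left(65 \right)}\right) + c{\left(1297,2346 \right)}} = \frac{1}{\left(3631754 - -1093\right) + 1297} = \frac{1}{\left(3631754 + 1093\right) + 1297} = \frac{1}{3632847 + 1297} = \frac{1}{3634144}$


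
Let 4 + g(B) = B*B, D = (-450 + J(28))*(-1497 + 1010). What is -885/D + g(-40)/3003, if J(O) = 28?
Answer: 15492509/29388502 ≈ 0.52716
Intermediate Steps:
D = 205514 (D = (-450 + 28)*(-1497 + 1010) = -422*(-487) = 205514)
g(B) = -4 + B**2 (g(B) = -4 + B*B = -4 + B**2)
-885/D + g(-40)/3003 = -885/205514 + (-4 + (-40)**2)/3003 = -885*1/205514 + (-4 + 1600)*(1/3003) = -885/205514 + 1596*(1/3003) = -885/205514 + 76/143 = 15492509/29388502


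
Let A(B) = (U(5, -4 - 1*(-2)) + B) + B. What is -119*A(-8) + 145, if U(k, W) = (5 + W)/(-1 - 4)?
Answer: 10602/5 ≈ 2120.4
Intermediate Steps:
U(k, W) = -1 - W/5 (U(k, W) = (5 + W)/(-5) = (5 + W)*(-⅕) = -1 - W/5)
A(B) = -⅗ + 2*B (A(B) = ((-1 - (-4 - 1*(-2))/5) + B) + B = ((-1 - (-4 + 2)/5) + B) + B = ((-1 - ⅕*(-2)) + B) + B = ((-1 + ⅖) + B) + B = (-⅗ + B) + B = -⅗ + 2*B)
-119*A(-8) + 145 = -119*(-⅗ + 2*(-8)) + 145 = -119*(-⅗ - 16) + 145 = -119*(-83/5) + 145 = 9877/5 + 145 = 10602/5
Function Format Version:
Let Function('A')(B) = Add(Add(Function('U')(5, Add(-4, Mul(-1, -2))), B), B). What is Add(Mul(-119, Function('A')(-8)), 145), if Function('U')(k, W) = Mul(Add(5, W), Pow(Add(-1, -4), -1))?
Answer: Rational(10602, 5) ≈ 2120.4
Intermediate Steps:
Function('U')(k, W) = Add(-1, Mul(Rational(-1, 5), W)) (Function('U')(k, W) = Mul(Add(5, W), Pow(-5, -1)) = Mul(Add(5, W), Rational(-1, 5)) = Add(-1, Mul(Rational(-1, 5), W)))
Function('A')(B) = Add(Rational(-3, 5), Mul(2, B)) (Function('A')(B) = Add(Add(Add(-1, Mul(Rational(-1, 5), Add(-4, Mul(-1, -2)))), B), B) = Add(Add(Add(-1, Mul(Rational(-1, 5), Add(-4, 2))), B), B) = Add(Add(Add(-1, Mul(Rational(-1, 5), -2)), B), B) = Add(Add(Add(-1, Rational(2, 5)), B), B) = Add(Add(Rational(-3, 5), B), B) = Add(Rational(-3, 5), Mul(2, B)))
Add(Mul(-119, Function('A')(-8)), 145) = Add(Mul(-119, Add(Rational(-3, 5), Mul(2, -8))), 145) = Add(Mul(-119, Add(Rational(-3, 5), -16)), 145) = Add(Mul(-119, Rational(-83, 5)), 145) = Add(Rational(9877, 5), 145) = Rational(10602, 5)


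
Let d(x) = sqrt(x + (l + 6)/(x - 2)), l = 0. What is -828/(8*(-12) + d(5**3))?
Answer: 1086336/124243 + 276*sqrt(210207)/124243 ≈ 9.7621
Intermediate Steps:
d(x) = sqrt(x + 6/(-2 + x)) (d(x) = sqrt(x + (0 + 6)/(x - 2)) = sqrt(x + 6/(-2 + x)))
-828/(8*(-12) + d(5**3)) = -828/(8*(-12) + sqrt((6 + 5**3*(-2 + 5**3))/(-2 + 5**3))) = -828/(-96 + sqrt((6 + 125*(-2 + 125))/(-2 + 125))) = -828/(-96 + sqrt((6 + 125*123)/123)) = -828/(-96 + sqrt((6 + 15375)/123)) = -828/(-96 + sqrt((1/123)*15381)) = -828/(-96 + sqrt(5127/41)) = -828/(-96 + sqrt(210207)/41)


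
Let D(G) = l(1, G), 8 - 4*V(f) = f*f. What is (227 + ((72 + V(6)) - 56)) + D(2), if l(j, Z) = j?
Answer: 237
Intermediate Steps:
V(f) = 2 - f**2/4 (V(f) = 2 - f*f/4 = 2 - f**2/4)
D(G) = 1
(227 + ((72 + V(6)) - 56)) + D(2) = (227 + ((72 + (2 - 1/4*6**2)) - 56)) + 1 = (227 + ((72 + (2 - 1/4*36)) - 56)) + 1 = (227 + ((72 + (2 - 9)) - 56)) + 1 = (227 + ((72 - 7) - 56)) + 1 = (227 + (65 - 56)) + 1 = (227 + 9) + 1 = 236 + 1 = 237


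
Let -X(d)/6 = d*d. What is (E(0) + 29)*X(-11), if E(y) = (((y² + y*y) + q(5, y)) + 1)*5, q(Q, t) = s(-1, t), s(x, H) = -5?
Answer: -6534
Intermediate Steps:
X(d) = -6*d² (X(d) = -6*d*d = -6*d²)
q(Q, t) = -5
E(y) = -20 + 10*y² (E(y) = (((y² + y*y) - 5) + 1)*5 = (((y² + y²) - 5) + 1)*5 = ((2*y² - 5) + 1)*5 = ((-5 + 2*y²) + 1)*5 = (-4 + 2*y²)*5 = -20 + 10*y²)
(E(0) + 29)*X(-11) = ((-20 + 10*0²) + 29)*(-6*(-11)²) = ((-20 + 10*0) + 29)*(-6*121) = ((-20 + 0) + 29)*(-726) = (-20 + 29)*(-726) = 9*(-726) = -6534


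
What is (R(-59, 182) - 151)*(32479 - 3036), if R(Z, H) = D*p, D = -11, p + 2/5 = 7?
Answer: -32917274/5 ≈ -6.5835e+6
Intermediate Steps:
p = 33/5 (p = -2/5 + 7 = 33/5 ≈ 6.6000)
R(Z, H) = -363/5 (R(Z, H) = -11*33/5 = -363/5)
(R(-59, 182) - 151)*(32479 - 3036) = (-363/5 - 151)*(32479 - 3036) = -1118/5*29443 = -32917274/5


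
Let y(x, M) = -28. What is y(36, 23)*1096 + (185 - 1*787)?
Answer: -31290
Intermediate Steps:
y(36, 23)*1096 + (185 - 1*787) = -28*1096 + (185 - 1*787) = -30688 + (185 - 787) = -30688 - 602 = -31290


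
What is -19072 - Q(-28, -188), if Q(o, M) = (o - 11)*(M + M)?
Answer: -33736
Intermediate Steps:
Q(o, M) = 2*M*(-11 + o) (Q(o, M) = (-11 + o)*(2*M) = 2*M*(-11 + o))
-19072 - Q(-28, -188) = -19072 - 2*(-188)*(-11 - 28) = -19072 - 2*(-188)*(-39) = -19072 - 1*14664 = -19072 - 14664 = -33736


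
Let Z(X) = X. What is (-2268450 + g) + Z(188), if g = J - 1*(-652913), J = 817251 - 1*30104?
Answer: -828202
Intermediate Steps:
J = 787147 (J = 817251 - 30104 = 787147)
g = 1440060 (g = 787147 - 1*(-652913) = 787147 + 652913 = 1440060)
(-2268450 + g) + Z(188) = (-2268450 + 1440060) + 188 = -828390 + 188 = -828202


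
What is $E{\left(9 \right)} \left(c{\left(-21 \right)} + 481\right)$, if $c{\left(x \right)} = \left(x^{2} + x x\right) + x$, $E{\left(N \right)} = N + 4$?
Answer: $17446$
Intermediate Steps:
$E{\left(N \right)} = 4 + N$
$c{\left(x \right)} = x + 2 x^{2}$ ($c{\left(x \right)} = \left(x^{2} + x^{2}\right) + x = 2 x^{2} + x = x + 2 x^{2}$)
$E{\left(9 \right)} \left(c{\left(-21 \right)} + 481\right) = \left(4 + 9\right) \left(- 21 \left(1 + 2 \left(-21\right)\right) + 481\right) = 13 \left(- 21 \left(1 - 42\right) + 481\right) = 13 \left(\left(-21\right) \left(-41\right) + 481\right) = 13 \left(861 + 481\right) = 13 \cdot 1342 = 17446$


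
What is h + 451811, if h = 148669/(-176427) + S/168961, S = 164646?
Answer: 13468165595217350/29809282347 ≈ 4.5181e+5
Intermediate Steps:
h = 3928736933/29809282347 (h = 148669/(-176427) + 164646/168961 = 148669*(-1/176427) + 164646*(1/168961) = -148669/176427 + 164646/168961 = 3928736933/29809282347 ≈ 0.13180)
h + 451811 = 3928736933/29809282347 + 451811 = 13468165595217350/29809282347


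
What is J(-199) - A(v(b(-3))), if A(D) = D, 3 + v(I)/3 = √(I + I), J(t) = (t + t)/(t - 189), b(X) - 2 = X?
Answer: 1945/194 - 3*I*√2 ≈ 10.026 - 4.2426*I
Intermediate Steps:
b(X) = 2 + X
J(t) = 2*t/(-189 + t) (J(t) = (2*t)/(-189 + t) = 2*t/(-189 + t))
v(I) = -9 + 3*√2*√I (v(I) = -9 + 3*√(I + I) = -9 + 3*√(2*I) = -9 + 3*(√2*√I) = -9 + 3*√2*√I)
J(-199) - A(v(b(-3))) = 2*(-199)/(-189 - 199) - (-9 + 3*√2*√(2 - 3)) = 2*(-199)/(-388) - (-9 + 3*√2*√(-1)) = 2*(-199)*(-1/388) - (-9 + 3*√2*I) = 199/194 - (-9 + 3*I*√2) = 199/194 + (9 - 3*I*√2) = 1945/194 - 3*I*√2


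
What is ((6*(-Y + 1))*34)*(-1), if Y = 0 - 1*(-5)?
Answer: 816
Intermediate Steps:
Y = 5 (Y = 0 + 5 = 5)
((6*(-Y + 1))*34)*(-1) = ((6*(-1*5 + 1))*34)*(-1) = ((6*(-5 + 1))*34)*(-1) = ((6*(-4))*34)*(-1) = -24*34*(-1) = -816*(-1) = 816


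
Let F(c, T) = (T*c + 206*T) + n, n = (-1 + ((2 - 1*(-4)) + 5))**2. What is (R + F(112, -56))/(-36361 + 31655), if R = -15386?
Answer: 16547/2353 ≈ 7.0323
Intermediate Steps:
n = 100 (n = (-1 + ((2 + 4) + 5))**2 = (-1 + (6 + 5))**2 = (-1 + 11)**2 = 10**2 = 100)
F(c, T) = 100 + 206*T + T*c (F(c, T) = (T*c + 206*T) + 100 = (206*T + T*c) + 100 = 100 + 206*T + T*c)
(R + F(112, -56))/(-36361 + 31655) = (-15386 + (100 + 206*(-56) - 56*112))/(-36361 + 31655) = (-15386 + (100 - 11536 - 6272))/(-4706) = (-15386 - 17708)*(-1/4706) = -33094*(-1/4706) = 16547/2353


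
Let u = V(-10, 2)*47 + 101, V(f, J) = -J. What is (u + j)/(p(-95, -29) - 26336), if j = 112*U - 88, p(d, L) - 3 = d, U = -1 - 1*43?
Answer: 5009/26428 ≈ 0.18953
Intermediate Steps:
U = -44 (U = -1 - 43 = -44)
p(d, L) = 3 + d
u = 7 (u = -1*2*47 + 101 = -2*47 + 101 = -94 + 101 = 7)
j = -5016 (j = 112*(-44) - 88 = -4928 - 88 = -5016)
(u + j)/(p(-95, -29) - 26336) = (7 - 5016)/((3 - 95) - 26336) = -5009/(-92 - 26336) = -5009/(-26428) = -5009*(-1/26428) = 5009/26428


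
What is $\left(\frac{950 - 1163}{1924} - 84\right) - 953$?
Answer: $- \frac{1995401}{1924} \approx -1037.1$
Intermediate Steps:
$\left(\frac{950 - 1163}{1924} - 84\right) - 953 = \left(\left(-213\right) \frac{1}{1924} - 84\right) - 953 = \left(- \frac{213}{1924} - 84\right) - 953 = - \frac{161829}{1924} - 953 = - \frac{1995401}{1924}$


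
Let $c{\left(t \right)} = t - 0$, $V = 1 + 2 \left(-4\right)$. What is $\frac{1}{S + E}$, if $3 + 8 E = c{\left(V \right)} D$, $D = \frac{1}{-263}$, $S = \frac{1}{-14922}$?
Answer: $- \frac{7848972}{2917777} \approx -2.6901$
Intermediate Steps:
$V = -7$ ($V = 1 - 8 = -7$)
$S = - \frac{1}{14922} \approx -6.7015 \cdot 10^{-5}$
$c{\left(t \right)} = t$ ($c{\left(t \right)} = t + 0 = t$)
$D = - \frac{1}{263} \approx -0.0038023$
$E = - \frac{391}{1052}$ ($E = - \frac{3}{8} + \frac{\left(-7\right) \left(- \frac{1}{263}\right)}{8} = - \frac{3}{8} + \frac{1}{8} \cdot \frac{7}{263} = - \frac{3}{8} + \frac{7}{2104} = - \frac{391}{1052} \approx -0.37167$)
$\frac{1}{S + E} = \frac{1}{- \frac{1}{14922} - \frac{391}{1052}} = \frac{1}{- \frac{2917777}{7848972}} = - \frac{7848972}{2917777}$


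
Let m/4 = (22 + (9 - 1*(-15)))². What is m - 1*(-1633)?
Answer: 10097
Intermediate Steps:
m = 8464 (m = 4*(22 + (9 - 1*(-15)))² = 4*(22 + (9 + 15))² = 4*(22 + 24)² = 4*46² = 4*2116 = 8464)
m - 1*(-1633) = 8464 - 1*(-1633) = 8464 + 1633 = 10097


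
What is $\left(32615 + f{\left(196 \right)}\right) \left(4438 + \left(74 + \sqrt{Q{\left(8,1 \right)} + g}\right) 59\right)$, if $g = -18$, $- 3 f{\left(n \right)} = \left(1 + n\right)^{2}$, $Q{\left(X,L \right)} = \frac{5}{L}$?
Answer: $\frac{519752944}{3} + \frac{3483124 i \sqrt{13}}{3} \approx 1.7325 \cdot 10^{8} + 4.1862 \cdot 10^{6} i$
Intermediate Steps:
$f{\left(n \right)} = - \frac{\left(1 + n\right)^{2}}{3}$
$\left(32615 + f{\left(196 \right)}\right) \left(4438 + \left(74 + \sqrt{Q{\left(8,1 \right)} + g}\right) 59\right) = \left(32615 - \frac{\left(1 + 196\right)^{2}}{3}\right) \left(4438 + \left(74 + \sqrt{\frac{5}{1} - 18}\right) 59\right) = \left(32615 - \frac{197^{2}}{3}\right) \left(4438 + \left(74 + \sqrt{5 \cdot 1 - 18}\right) 59\right) = \left(32615 - \frac{38809}{3}\right) \left(4438 + \left(74 + \sqrt{5 - 18}\right) 59\right) = \left(32615 - \frac{38809}{3}\right) \left(4438 + \left(74 + \sqrt{-13}\right) 59\right) = \frac{59036 \left(4438 + \left(74 + i \sqrt{13}\right) 59\right)}{3} = \frac{59036 \left(4438 + \left(4366 + 59 i \sqrt{13}\right)\right)}{3} = \frac{59036 \left(8804 + 59 i \sqrt{13}\right)}{3} = \frac{519752944}{3} + \frac{3483124 i \sqrt{13}}{3}$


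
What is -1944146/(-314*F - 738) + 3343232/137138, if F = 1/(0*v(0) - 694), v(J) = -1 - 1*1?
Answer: 46685742045942/17548795601 ≈ 2660.3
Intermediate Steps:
v(J) = -2 (v(J) = -1 - 1 = -2)
F = -1/694 (F = 1/(0*(-2) - 694) = 1/(0 - 694) = 1/(-694) = -1/694 ≈ -0.0014409)
-1944146/(-314*F - 738) + 3343232/137138 = -1944146/(-314*(-1/694) - 738) + 3343232/137138 = -1944146/(157/347 - 738) + 3343232*(1/137138) = -1944146/(-255929/347) + 1671616/68569 = -1944146*(-347/255929) + 1671616/68569 = 674618662/255929 + 1671616/68569 = 46685742045942/17548795601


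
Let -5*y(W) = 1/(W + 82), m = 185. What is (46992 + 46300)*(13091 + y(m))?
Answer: 1630416145328/1335 ≈ 1.2213e+9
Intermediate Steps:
y(W) = -1/(5*(82 + W)) (y(W) = -1/(5*(W + 82)) = -1/(5*(82 + W)))
(46992 + 46300)*(13091 + y(m)) = (46992 + 46300)*(13091 - 1/(410 + 5*185)) = 93292*(13091 - 1/(410 + 925)) = 93292*(13091 - 1/1335) = 93292*(17476484/1335) = 1630416145328/1335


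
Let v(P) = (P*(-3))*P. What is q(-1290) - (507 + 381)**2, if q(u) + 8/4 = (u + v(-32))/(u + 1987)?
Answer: -549620924/697 ≈ -7.8855e+5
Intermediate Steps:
v(P) = -3*P**2 (v(P) = (-3*P)*P = -3*P**2)
q(u) = -2 + (-3072 + u)/(1987 + u) (q(u) = -2 + (u - 3*(-32)**2)/(u + 1987) = -2 + (u - 3*1024)/(1987 + u) = -2 + (u - 3072)/(1987 + u) = -2 + (-3072 + u)/(1987 + u))
q(-1290) - (507 + 381)**2 = (-7046 - 1*(-1290))/(1987 - 1290) - (507 + 381)**2 = (-7046 + 1290)/697 - 1*888**2 = (1/697)*(-5756) - 1*788544 = -5756/697 - 788544 = -549620924/697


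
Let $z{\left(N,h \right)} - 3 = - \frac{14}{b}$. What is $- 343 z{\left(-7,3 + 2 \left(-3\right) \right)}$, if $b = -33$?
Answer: $- \frac{38759}{33} \approx -1174.5$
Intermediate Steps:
$z{\left(N,h \right)} = \frac{113}{33}$ ($z{\left(N,h \right)} = 3 - \frac{14}{-33} = 3 - - \frac{14}{33} = 3 + \frac{14}{33} = \frac{113}{33}$)
$- 343 z{\left(-7,3 + 2 \left(-3\right) \right)} = \left(-343\right) \frac{113}{33} = - \frac{38759}{33}$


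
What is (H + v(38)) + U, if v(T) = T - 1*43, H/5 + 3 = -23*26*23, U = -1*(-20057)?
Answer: -48733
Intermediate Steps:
U = 20057
H = -68785 (H = -15 + 5*(-23*26*23) = -15 + 5*(-598*23) = -15 + 5*(-13754) = -15 - 68770 = -68785)
v(T) = -43 + T (v(T) = T - 43 = -43 + T)
(H + v(38)) + U = (-68785 + (-43 + 38)) + 20057 = (-68785 - 5) + 20057 = -68790 + 20057 = -48733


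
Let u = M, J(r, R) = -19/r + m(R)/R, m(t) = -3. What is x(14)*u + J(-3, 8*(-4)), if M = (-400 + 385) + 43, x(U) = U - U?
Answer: 617/96 ≈ 6.4271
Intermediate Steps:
x(U) = 0
M = 28 (M = -15 + 43 = 28)
J(r, R) = -19/r - 3/R
u = 28
x(14)*u + J(-3, 8*(-4)) = 0*28 + (-19/(-3) - 3/(8*(-4))) = 0 + (-19*(-⅓) - 3/(-32)) = 0 + (19/3 - 3*(-1/32)) = 0 + (19/3 + 3/32) = 0 + 617/96 = 617/96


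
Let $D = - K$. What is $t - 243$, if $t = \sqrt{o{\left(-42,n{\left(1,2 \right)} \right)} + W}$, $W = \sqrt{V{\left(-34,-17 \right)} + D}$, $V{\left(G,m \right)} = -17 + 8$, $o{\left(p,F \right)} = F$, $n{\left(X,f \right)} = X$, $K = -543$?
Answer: $-243 + \sqrt{1 + \sqrt{534}} \approx -238.09$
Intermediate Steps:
$V{\left(G,m \right)} = -9$
$D = 543$ ($D = \left(-1\right) \left(-543\right) = 543$)
$W = \sqrt{534}$ ($W = \sqrt{-9 + 543} = \sqrt{534} \approx 23.108$)
$t = \sqrt{1 + \sqrt{534}} \approx 4.91$
$t - 243 = \sqrt{1 + \sqrt{534}} - 243 = -243 + \sqrt{1 + \sqrt{534}}$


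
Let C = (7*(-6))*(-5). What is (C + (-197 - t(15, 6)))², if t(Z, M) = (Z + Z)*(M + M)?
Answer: 120409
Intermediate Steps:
t(Z, M) = 4*M*Z (t(Z, M) = (2*Z)*(2*M) = 4*M*Z)
C = 210 (C = -42*(-5) = 210)
(C + (-197 - t(15, 6)))² = (210 + (-197 - 4*6*15))² = (210 + (-197 - 1*360))² = (210 + (-197 - 360))² = (210 - 557)² = (-347)² = 120409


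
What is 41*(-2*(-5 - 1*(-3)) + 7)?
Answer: 451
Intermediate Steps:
41*(-2*(-5 - 1*(-3)) + 7) = 41*(-2*(-5 + 3) + 7) = 41*(-2*(-2) + 7) = 41*(4 + 7) = 41*11 = 451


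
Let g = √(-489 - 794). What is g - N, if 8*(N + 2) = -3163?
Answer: 3179/8 + I*√1283 ≈ 397.38 + 35.819*I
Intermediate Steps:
N = -3179/8 (N = -2 + (⅛)*(-3163) = -2 - 3163/8 = -3179/8 ≈ -397.38)
g = I*√1283 (g = √(-1283) = I*√1283 ≈ 35.819*I)
g - N = I*√1283 - 1*(-3179/8) = I*√1283 + 3179/8 = 3179/8 + I*√1283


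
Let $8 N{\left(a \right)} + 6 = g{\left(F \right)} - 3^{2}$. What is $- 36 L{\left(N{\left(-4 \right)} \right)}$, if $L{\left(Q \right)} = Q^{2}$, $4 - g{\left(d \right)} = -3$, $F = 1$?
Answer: $-36$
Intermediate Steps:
$g{\left(d \right)} = 7$ ($g{\left(d \right)} = 4 - -3 = 4 + 3 = 7$)
$N{\left(a \right)} = -1$ ($N{\left(a \right)} = - \frac{3}{4} + \frac{7 - 3^{2}}{8} = - \frac{3}{4} + \frac{7 - 9}{8} = - \frac{3}{4} + \frac{1}{8} \left(-2\right) = - \frac{3}{4} - \frac{1}{4} = -1$)
$- 36 L{\left(N{\left(-4 \right)} \right)} = - 36 \left(-1\right)^{2} = \left(-36\right) 1 = -36$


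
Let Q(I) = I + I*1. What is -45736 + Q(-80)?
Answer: -45896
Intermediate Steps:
Q(I) = 2*I (Q(I) = I + I = 2*I)
-45736 + Q(-80) = -45736 + 2*(-80) = -45736 - 160 = -45896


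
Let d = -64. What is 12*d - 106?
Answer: -874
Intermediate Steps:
12*d - 106 = 12*(-64) - 106 = -768 - 106 = -874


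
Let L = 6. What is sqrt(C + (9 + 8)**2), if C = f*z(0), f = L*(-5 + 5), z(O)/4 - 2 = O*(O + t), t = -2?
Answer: 17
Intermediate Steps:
z(O) = 8 + 4*O*(-2 + O) (z(O) = 8 + 4*(O*(O - 2)) = 8 + 4*(O*(-2 + O)) = 8 + 4*O*(-2 + O))
f = 0 (f = 6*(-5 + 5) = 6*0 = 0)
C = 0 (C = 0*(8 - 8*0 + 4*0**2) = 0*(8 + 0 + 4*0) = 0*(8 + 0 + 0) = 0*8 = 0)
sqrt(C + (9 + 8)**2) = sqrt(0 + (9 + 8)**2) = sqrt(0 + 17**2) = sqrt(0 + 289) = sqrt(289) = 17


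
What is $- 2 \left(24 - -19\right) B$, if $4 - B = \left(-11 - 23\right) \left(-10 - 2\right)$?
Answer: $34744$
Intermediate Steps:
$B = -404$ ($B = 4 - \left(-11 - 23\right) \left(-10 - 2\right) = 4 - \left(-34\right) \left(-12\right) = 4 - 408 = -404$)
$- 2 \left(24 - -19\right) B = - 2 \left(24 - -19\right) \left(-404\right) = - 2 \left(24 + 19\right) \left(-404\right) = \left(-2\right) 43 \left(-404\right) = \left(-86\right) \left(-404\right) = 34744$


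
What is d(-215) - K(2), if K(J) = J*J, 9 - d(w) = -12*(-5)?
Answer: -55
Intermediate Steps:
d(w) = -51 (d(w) = 9 - (-12)*(-5) = 9 - 1*60 = 9 - 60 = -51)
K(J) = J²
d(-215) - K(2) = -51 - 1*2² = -51 - 1*4 = -51 - 4 = -55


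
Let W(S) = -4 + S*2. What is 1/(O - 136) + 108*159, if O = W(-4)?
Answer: 2541455/148 ≈ 17172.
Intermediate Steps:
W(S) = -4 + 2*S
O = -12 (O = -4 + 2*(-4) = -4 - 8 = -12)
1/(O - 136) + 108*159 = 1/(-12 - 136) + 108*159 = 1/(-148) + 17172 = -1/148 + 17172 = 2541455/148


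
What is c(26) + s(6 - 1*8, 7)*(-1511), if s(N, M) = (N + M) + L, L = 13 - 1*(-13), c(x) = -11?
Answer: -46852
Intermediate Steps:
L = 26 (L = 13 + 13 = 26)
s(N, M) = 26 + M + N (s(N, M) = (N + M) + 26 = (M + N) + 26 = 26 + M + N)
c(26) + s(6 - 1*8, 7)*(-1511) = -11 + (26 + 7 + (6 - 1*8))*(-1511) = -11 + (26 + 7 + (6 - 8))*(-1511) = -11 + (26 + 7 - 2)*(-1511) = -11 + 31*(-1511) = -11 - 46841 = -46852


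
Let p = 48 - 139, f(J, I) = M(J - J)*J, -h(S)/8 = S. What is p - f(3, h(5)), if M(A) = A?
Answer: -91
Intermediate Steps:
h(S) = -8*S
f(J, I) = 0 (f(J, I) = (J - J)*J = 0*J = 0)
p = -91
p - f(3, h(5)) = -91 - 1*0 = -91 + 0 = -91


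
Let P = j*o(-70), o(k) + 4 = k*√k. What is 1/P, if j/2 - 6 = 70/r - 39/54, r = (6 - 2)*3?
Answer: -9/17150800 + 63*I*√70/6860320 ≈ -5.2476e-7 + 7.6833e-5*I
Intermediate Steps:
r = 12 (r = 4*3 = 12)
o(k) = -4 + k^(3/2) (o(k) = -4 + k*√k = -4 + k^(3/2))
j = 200/9 (j = 12 + 2*(70/12 - 39/54) = 12 + 2*(70*(1/12) - 39*1/54) = 12 + 2*(35/6 - 13/18) = 12 + 2*(46/9) = 12 + 92/9 = 200/9 ≈ 22.222)
P = -800/9 - 14000*I*√70/9 (P = 200*(-4 + (-70)^(3/2))/9 = 200*(-4 - 70*I*√70)/9 = -800/9 - 14000*I*√70/9 ≈ -88.889 - 13015.0*I)
1/P = 1/(-800/9 - 14000*I*√70/9)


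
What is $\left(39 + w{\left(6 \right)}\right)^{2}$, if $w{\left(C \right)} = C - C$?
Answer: $1521$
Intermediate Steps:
$w{\left(C \right)} = 0$
$\left(39 + w{\left(6 \right)}\right)^{2} = \left(39 + 0\right)^{2} = 39^{2} = 1521$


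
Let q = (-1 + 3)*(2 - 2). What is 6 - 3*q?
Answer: 6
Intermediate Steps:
q = 0 (q = 2*0 = 0)
6 - 3*q = 6 - 3*0 = 6 + 0 = 6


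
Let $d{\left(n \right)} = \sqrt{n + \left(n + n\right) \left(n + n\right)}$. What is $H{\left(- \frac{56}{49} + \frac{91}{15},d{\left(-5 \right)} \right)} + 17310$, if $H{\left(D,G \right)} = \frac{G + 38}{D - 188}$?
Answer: $\frac{332746140}{19223} - \frac{105 \sqrt{95}}{19223} \approx 17310.0$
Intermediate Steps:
$d{\left(n \right)} = \sqrt{n + 4 n^{2}}$ ($d{\left(n \right)} = \sqrt{n + 2 n 2 n} = \sqrt{n + 4 n^{2}}$)
$H{\left(D,G \right)} = \frac{38 + G}{-188 + D}$
$H{\left(- \frac{56}{49} + \frac{91}{15},d{\left(-5 \right)} \right)} + 17310 = \frac{38 + \sqrt{- 5 \left(1 + 4 \left(-5\right)\right)}}{-188 + \left(- \frac{56}{49} + \frac{91}{15}\right)} + 17310 = \frac{38 + \sqrt{- 5 \left(1 - 20\right)}}{-188 + \left(\left(-56\right) \frac{1}{49} + 91 \cdot \frac{1}{15}\right)} + 17310 = \frac{38 + \sqrt{\left(-5\right) \left(-19\right)}}{-188 + \left(- \frac{8}{7} + \frac{91}{15}\right)} + 17310 = \frac{38 + \sqrt{95}}{-188 + \frac{517}{105}} + 17310 = \frac{38 + \sqrt{95}}{- \frac{19223}{105}} + 17310 = - \frac{105 \left(38 + \sqrt{95}\right)}{19223} + 17310 = \left(- \frac{3990}{19223} - \frac{105 \sqrt{95}}{19223}\right) + 17310 = \frac{332746140}{19223} - \frac{105 \sqrt{95}}{19223}$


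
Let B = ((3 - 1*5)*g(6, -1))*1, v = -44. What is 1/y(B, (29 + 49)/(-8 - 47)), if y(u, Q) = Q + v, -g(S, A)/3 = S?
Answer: -55/2498 ≈ -0.022018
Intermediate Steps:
g(S, A) = -3*S
B = 36 (B = ((3 - 1*5)*(-3*6))*1 = ((3 - 5)*(-18))*1 = -2*(-18)*1 = 36*1 = 36)
y(u, Q) = -44 + Q (y(u, Q) = Q - 44 = -44 + Q)
1/y(B, (29 + 49)/(-8 - 47)) = 1/(-44 + (29 + 49)/(-8 - 47)) = 1/(-44 + 78/(-55)) = 1/(-44 + 78*(-1/55)) = 1/(-44 - 78/55) = 1/(-2498/55) = -55/2498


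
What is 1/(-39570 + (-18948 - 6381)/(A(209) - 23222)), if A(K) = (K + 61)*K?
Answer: -33208/1314065889 ≈ -2.5271e-5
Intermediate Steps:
A(K) = K*(61 + K) (A(K) = (61 + K)*K = K*(61 + K))
1/(-39570 + (-18948 - 6381)/(A(209) - 23222)) = 1/(-39570 + (-18948 - 6381)/(209*(61 + 209) - 23222)) = 1/(-39570 - 25329/(209*270 - 23222)) = 1/(-39570 - 25329/(56430 - 23222)) = 1/(-39570 - 25329/33208) = 1/(-1314065889/33208) = -33208/1314065889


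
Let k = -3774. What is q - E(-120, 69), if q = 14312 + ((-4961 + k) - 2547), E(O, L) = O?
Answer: 3150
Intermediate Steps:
q = 3030 (q = 14312 + ((-4961 - 3774) - 2547) = 14312 + (-8735 - 2547) = 14312 - 11282 = 3030)
q - E(-120, 69) = 3030 - 1*(-120) = 3030 + 120 = 3150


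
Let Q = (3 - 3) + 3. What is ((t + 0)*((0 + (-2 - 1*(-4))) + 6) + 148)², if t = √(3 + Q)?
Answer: 22288 + 2368*√6 ≈ 28088.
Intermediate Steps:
Q = 3 (Q = 0 + 3 = 3)
t = √6 (t = √(3 + 3) = √6 ≈ 2.4495)
((t + 0)*((0 + (-2 - 1*(-4))) + 6) + 148)² = ((√6 + 0)*((0 + (-2 - 1*(-4))) + 6) + 148)² = (√6*((0 + (-2 + 4)) + 6) + 148)² = (√6*((0 + 2) + 6) + 148)² = (√6*(2 + 6) + 148)² = (√6*8 + 148)² = (8*√6 + 148)² = (148 + 8*√6)²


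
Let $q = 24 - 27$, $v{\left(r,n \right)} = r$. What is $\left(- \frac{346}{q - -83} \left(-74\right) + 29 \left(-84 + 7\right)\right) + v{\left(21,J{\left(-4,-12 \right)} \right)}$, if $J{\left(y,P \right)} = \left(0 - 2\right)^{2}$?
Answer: $- \frac{37839}{20} \approx -1891.9$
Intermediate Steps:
$J{\left(y,P \right)} = 4$ ($J{\left(y,P \right)} = \left(-2\right)^{2} = 4$)
$q = -3$
$\left(- \frac{346}{q - -83} \left(-74\right) + 29 \left(-84 + 7\right)\right) + v{\left(21,J{\left(-4,-12 \right)} \right)} = \left(- \frac{346}{-3 - -83} \left(-74\right) + 29 \left(-84 + 7\right)\right) + 21 = \left(- \frac{346}{-3 + 83} \left(-74\right) + 29 \left(-77\right)\right) + 21 = \left(- \frac{346}{80} \left(-74\right) - 2233\right) + 21 = \left(\left(-346\right) \frac{1}{80} \left(-74\right) - 2233\right) + 21 = \left(\left(- \frac{173}{40}\right) \left(-74\right) - 2233\right) + 21 = \left(\frac{6401}{20} - 2233\right) + 21 = - \frac{38259}{20} + 21 = - \frac{37839}{20}$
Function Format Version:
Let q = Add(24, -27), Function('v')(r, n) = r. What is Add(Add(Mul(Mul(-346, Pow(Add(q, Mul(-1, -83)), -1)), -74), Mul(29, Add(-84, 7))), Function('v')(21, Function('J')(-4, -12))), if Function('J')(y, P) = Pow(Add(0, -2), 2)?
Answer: Rational(-37839, 20) ≈ -1891.9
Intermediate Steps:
Function('J')(y, P) = 4 (Function('J')(y, P) = Pow(-2, 2) = 4)
q = -3
Add(Add(Mul(Mul(-346, Pow(Add(q, Mul(-1, -83)), -1)), -74), Mul(29, Add(-84, 7))), Function('v')(21, Function('J')(-4, -12))) = Add(Add(Mul(Mul(-346, Pow(Add(-3, Mul(-1, -83)), -1)), -74), Mul(29, Add(-84, 7))), 21) = Add(Add(Mul(Mul(-346, Pow(Add(-3, 83), -1)), -74), Mul(29, -77)), 21) = Add(Add(Mul(Mul(-346, Pow(80, -1)), -74), -2233), 21) = Add(Add(Mul(Mul(-346, Rational(1, 80)), -74), -2233), 21) = Add(Add(Mul(Rational(-173, 40), -74), -2233), 21) = Add(Add(Rational(6401, 20), -2233), 21) = Add(Rational(-38259, 20), 21) = Rational(-37839, 20)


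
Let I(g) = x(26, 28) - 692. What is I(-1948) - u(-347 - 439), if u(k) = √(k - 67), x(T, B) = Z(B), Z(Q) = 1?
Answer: -691 - I*√853 ≈ -691.0 - 29.206*I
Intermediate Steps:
x(T, B) = 1
I(g) = -691 (I(g) = 1 - 692 = -691)
u(k) = √(-67 + k)
I(-1948) - u(-347 - 439) = -691 - √(-67 + (-347 - 439)) = -691 - √(-67 - 786) = -691 - √(-853) = -691 - I*√853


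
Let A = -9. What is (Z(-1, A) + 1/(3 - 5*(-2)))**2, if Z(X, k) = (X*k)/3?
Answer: 1600/169 ≈ 9.4675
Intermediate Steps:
Z(X, k) = X*k/3 (Z(X, k) = (X*k)*(1/3) = X*k/3)
(Z(-1, A) + 1/(3 - 5*(-2)))**2 = ((1/3)*(-1)*(-9) + 1/(3 - 5*(-2)))**2 = (3 + 1/(3 + 10))**2 = (3 + 1/13)**2 = (40/13)**2 = 1600/169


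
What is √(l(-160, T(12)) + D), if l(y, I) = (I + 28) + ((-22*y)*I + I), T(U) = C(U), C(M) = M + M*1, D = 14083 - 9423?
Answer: 8*√1394 ≈ 298.69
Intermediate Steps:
D = 4660
C(M) = 2*M (C(M) = M + M = 2*M)
T(U) = 2*U
l(y, I) = 28 + 2*I - 22*I*y (l(y, I) = (28 + I) + (-22*I*y + I) = (28 + I) + (I - 22*I*y) = 28 + 2*I - 22*I*y)
√(l(-160, T(12)) + D) = √((28 + 2*(2*12) - 22*2*12*(-160)) + 4660) = √((28 + 2*24 - 22*24*(-160)) + 4660) = √((28 + 48 + 84480) + 4660) = √(84556 + 4660) = √89216 = 8*√1394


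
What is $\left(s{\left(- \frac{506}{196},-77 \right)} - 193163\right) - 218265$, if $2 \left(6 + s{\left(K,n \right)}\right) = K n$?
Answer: $- \frac{11517369}{28} \approx -4.1133 \cdot 10^{5}$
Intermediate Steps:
$s{\left(K,n \right)} = -6 + \frac{K n}{2}$
$\left(s{\left(- \frac{506}{196},-77 \right)} - 193163\right) - 218265 = \left(\left(-6 + \frac{1}{2} \left(- \frac{506}{196}\right) \left(-77\right)\right) - 193163\right) - 218265 = \left(\left(-6 + \frac{1}{2} \left(\left(-506\right) \frac{1}{196}\right) \left(-77\right)\right) - 193163\right) - 218265 = \left(\left(-6 + \frac{1}{2} \left(- \frac{253}{98}\right) \left(-77\right)\right) - 193163\right) - 218265 = \left(\left(-6 + \frac{2783}{28}\right) - 193163\right) - 218265 = \left(\frac{2615}{28} - 193163\right) - 218265 = - \frac{5405949}{28} - 218265 = - \frac{11517369}{28}$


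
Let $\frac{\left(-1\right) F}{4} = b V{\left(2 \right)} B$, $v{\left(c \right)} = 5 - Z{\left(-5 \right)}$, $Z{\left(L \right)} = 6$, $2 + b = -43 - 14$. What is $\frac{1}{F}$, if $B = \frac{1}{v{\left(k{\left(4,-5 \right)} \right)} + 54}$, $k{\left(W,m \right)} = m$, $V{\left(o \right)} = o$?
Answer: $\frac{53}{472} \approx 0.11229$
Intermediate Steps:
$b = -59$ ($b = -2 - 57 = -59$)
$v{\left(c \right)} = -1$ ($v{\left(c \right)} = 5 - 6 = -1$)
$B = \frac{1}{53}$ ($B = \frac{1}{-1 + 54} = \frac{1}{53} \approx 0.018868$)
$F = \frac{472}{53}$ ($F = - 4 \left(-59\right) 2 \cdot \frac{1}{53} = - 4 \left(\left(-118\right) \frac{1}{53}\right) = \left(-4\right) \left(- \frac{118}{53}\right) = \frac{472}{53} \approx 8.9057$)
$\frac{1}{F} = \frac{1}{\frac{472}{53}} = \frac{53}{472}$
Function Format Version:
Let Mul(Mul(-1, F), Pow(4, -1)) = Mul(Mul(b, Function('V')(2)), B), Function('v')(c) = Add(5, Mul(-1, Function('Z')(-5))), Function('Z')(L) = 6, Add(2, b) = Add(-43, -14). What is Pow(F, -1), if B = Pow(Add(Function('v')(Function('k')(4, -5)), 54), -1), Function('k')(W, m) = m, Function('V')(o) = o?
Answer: Rational(53, 472) ≈ 0.11229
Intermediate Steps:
b = -59 (b = Add(-2, Add(-43, -14)) = Add(-2, -57) = -59)
Function('v')(c) = -1 (Function('v')(c) = Add(5, Mul(-1, 6)) = Add(5, -6) = -1)
B = Rational(1, 53) (B = Pow(Add(-1, 54), -1) = Pow(53, -1) = Rational(1, 53) ≈ 0.018868)
F = Rational(472, 53) (F = Mul(-4, Mul(Mul(-59, 2), Rational(1, 53))) = Mul(-4, Mul(-118, Rational(1, 53))) = Mul(-4, Rational(-118, 53)) = Rational(472, 53) ≈ 8.9057)
Pow(F, -1) = Pow(Rational(472, 53), -1) = Rational(53, 472)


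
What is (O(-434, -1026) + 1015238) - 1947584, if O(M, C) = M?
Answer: -932780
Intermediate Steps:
(O(-434, -1026) + 1015238) - 1947584 = (-434 + 1015238) - 1947584 = 1014804 - 1947584 = -932780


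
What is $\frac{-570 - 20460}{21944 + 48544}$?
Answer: $- \frac{3505}{11748} \approx -0.29835$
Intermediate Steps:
$\frac{-570 - 20460}{21944 + 48544} = \frac{-570 - 20460}{70488} = \left(-21030\right) \frac{1}{70488} = - \frac{3505}{11748}$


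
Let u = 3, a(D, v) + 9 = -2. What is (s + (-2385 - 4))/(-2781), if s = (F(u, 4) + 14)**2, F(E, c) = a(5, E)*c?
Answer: 1489/2781 ≈ 0.53542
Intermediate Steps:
a(D, v) = -11 (a(D, v) = -9 - 2 = -11)
F(E, c) = -11*c
s = 900 (s = (-11*4 + 14)**2 = (-44 + 14)**2 = (-30)**2 = 900)
(s + (-2385 - 4))/(-2781) = (900 + (-2385 - 4))/(-2781) = (900 - 2389)*(-1/2781) = -1489*(-1/2781) = 1489/2781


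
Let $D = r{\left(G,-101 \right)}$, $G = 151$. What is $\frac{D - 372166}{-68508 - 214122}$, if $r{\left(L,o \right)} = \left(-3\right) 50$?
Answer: $\frac{186158}{141315} \approx 1.3173$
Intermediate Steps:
$r{\left(L,o \right)} = -150$
$D = -150$
$\frac{D - 372166}{-68508 - 214122} = \frac{-150 - 372166}{-68508 - 214122} = - \frac{372316}{-282630} = \left(-372316\right) \left(- \frac{1}{282630}\right) = \frac{186158}{141315}$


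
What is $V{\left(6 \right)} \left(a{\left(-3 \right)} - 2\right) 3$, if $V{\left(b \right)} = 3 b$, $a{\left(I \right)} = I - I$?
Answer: $-108$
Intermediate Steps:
$a{\left(I \right)} = 0$
$V{\left(6 \right)} \left(a{\left(-3 \right)} - 2\right) 3 = 3 \cdot 6 \left(0 - 2\right) 3 = 18 \left(\left(-2\right) 3\right) = 18 \left(-6\right) = -108$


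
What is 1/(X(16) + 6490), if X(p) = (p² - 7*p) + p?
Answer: 1/6650 ≈ 0.00015038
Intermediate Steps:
X(p) = p² - 6*p
1/(X(16) + 6490) = 1/(16*(-6 + 16) + 6490) = 1/(16*10 + 6490) = 1/(160 + 6490) = 1/6650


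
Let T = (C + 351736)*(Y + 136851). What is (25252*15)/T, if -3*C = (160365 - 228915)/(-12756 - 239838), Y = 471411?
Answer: 7973129610/4503489749559959 ≈ 1.7704e-6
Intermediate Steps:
C = -11425/126297 (C = -(160365 - 228915)/(3*(-12756 - 239838)) = -(-22850)/(-252594) = -(-22850)*(-1)/252594 = -⅓*11425/42099 = -11425/126297 ≈ -0.090461)
T = 9006979499119918/42099 (T = (-11425/126297 + 351736)*(471411 + 136851) = (44423190167/126297)*608262 = 9006979499119918/42099 ≈ 2.1395e+11)
(25252*15)/T = (25252*15)/(9006979499119918/42099) = 378780*(42099/9006979499119918) = 7973129610/4503489749559959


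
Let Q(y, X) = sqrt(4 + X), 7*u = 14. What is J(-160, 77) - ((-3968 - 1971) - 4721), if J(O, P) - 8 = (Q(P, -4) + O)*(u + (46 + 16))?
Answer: 428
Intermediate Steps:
u = 2 (u = (1/7)*14 = 2)
J(O, P) = 8 + 64*O (J(O, P) = 8 + (sqrt(4 - 4) + O)*(2 + (46 + 16)) = 8 + (sqrt(0) + O)*(2 + 62) = 8 + (0 + O)*64 = 8 + O*64 = 8 + 64*O)
J(-160, 77) - ((-3968 - 1971) - 4721) = (8 + 64*(-160)) - ((-3968 - 1971) - 4721) = (8 - 10240) - (-5939 - 4721) = -10232 - 1*(-10660) = -10232 + 10660 = 428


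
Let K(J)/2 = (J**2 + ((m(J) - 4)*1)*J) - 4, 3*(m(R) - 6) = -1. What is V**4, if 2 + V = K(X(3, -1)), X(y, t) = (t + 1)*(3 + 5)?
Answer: 10000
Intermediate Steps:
X(y, t) = 8 + 8*t (X(y, t) = (1 + t)*8 = 8 + 8*t)
m(R) = 17/3 (m(R) = 6 + (1/3)*(-1) = 6 - 1/3 = 17/3)
K(J) = -8 + 2*J**2 + 10*J/3 (K(J) = 2*((J**2 + ((17/3 - 4)*1)*J) - 4) = 2*((J**2 + ((5/3)*1)*J) - 4) = 2*((J**2 + 5*J/3) - 4) = 2*(-4 + J**2 + 5*J/3) = -8 + 2*J**2 + 10*J/3)
V = -10 (V = -2 + (-8 + 2*(8 + 8*(-1))**2 + 10*(8 + 8*(-1))/3) = -2 + (-8 + 2*(8 - 8)**2 + 10*(8 - 8)/3) = -2 + (-8 + 2*0**2 + (10/3)*0) = -2 + (-8 + 2*0 + 0) = -2 + (-8 + 0 + 0) = -2 - 8 = -10)
V**4 = (-10)**4 = 10000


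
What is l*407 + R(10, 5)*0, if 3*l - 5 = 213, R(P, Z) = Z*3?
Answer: 88726/3 ≈ 29575.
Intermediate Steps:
R(P, Z) = 3*Z
l = 218/3 (l = 5/3 + (1/3)*213 = 5/3 + 71 = 218/3 ≈ 72.667)
l*407 + R(10, 5)*0 = (218/3)*407 + (3*5)*0 = 88726/3 + 15*0 = 88726/3 + 0 = 88726/3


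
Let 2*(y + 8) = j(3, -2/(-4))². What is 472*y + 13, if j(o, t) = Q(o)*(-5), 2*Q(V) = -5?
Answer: 33112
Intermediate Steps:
Q(V) = -5/2 (Q(V) = (½)*(-5) = -5/2)
j(o, t) = 25/2 (j(o, t) = -5/2*(-5) = 25/2)
y = 561/8 (y = -8 + (25/2)²/2 = -8 + (½)*(625/4) = -8 + 625/8 = 561/8 ≈ 70.125)
472*y + 13 = 472*(561/8) + 13 = 33099 + 13 = 33112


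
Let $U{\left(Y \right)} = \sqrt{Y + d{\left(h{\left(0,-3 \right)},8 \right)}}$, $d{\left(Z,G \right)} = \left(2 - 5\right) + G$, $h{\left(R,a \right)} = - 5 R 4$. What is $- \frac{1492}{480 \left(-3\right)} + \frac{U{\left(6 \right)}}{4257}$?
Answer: $\frac{373}{360} + \frac{\sqrt{11}}{4257} \approx 1.0369$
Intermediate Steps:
$h{\left(R,a \right)} = - 20 R$
$d{\left(Z,G \right)} = -3 + G$
$U{\left(Y \right)} = \sqrt{5 + Y}$ ($U{\left(Y \right)} = \sqrt{Y + \left(-3 + 8\right)} = \sqrt{Y + 5} = \sqrt{5 + Y}$)
$- \frac{1492}{480 \left(-3\right)} + \frac{U{\left(6 \right)}}{4257} = - \frac{1492}{480 \left(-3\right)} + \frac{\sqrt{5 + 6}}{4257} = - \frac{1492}{-1440} + \sqrt{11} \cdot \frac{1}{4257} = \left(-1492\right) \left(- \frac{1}{1440}\right) + \frac{\sqrt{11}}{4257} = \frac{373}{360} + \frac{\sqrt{11}}{4257}$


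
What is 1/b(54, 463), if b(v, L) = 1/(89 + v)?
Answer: 143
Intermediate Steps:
1/b(54, 463) = 1/(1/(89 + 54)) = 1/(1/143) = 143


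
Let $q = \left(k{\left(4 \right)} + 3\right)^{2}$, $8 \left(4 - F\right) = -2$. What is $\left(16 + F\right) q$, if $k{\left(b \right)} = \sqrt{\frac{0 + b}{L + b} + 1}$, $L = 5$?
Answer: $\frac{423}{2} + \frac{81 \sqrt{13}}{2} \approx 357.52$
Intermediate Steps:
$F = \frac{17}{4}$ ($F = 4 - - \frac{1}{4} = 4 + \frac{1}{4} = \frac{17}{4} \approx 4.25$)
$k{\left(b \right)} = \sqrt{1 + \frac{b}{5 + b}}$ ($k{\left(b \right)} = \sqrt{\frac{0 + b}{5 + b} + 1} = \sqrt{\frac{b}{5 + b} + 1} = \sqrt{1 + \frac{b}{5 + b}}$)
$q = \left(3 + \frac{\sqrt{13}}{3}\right)^{2}$ ($q = \left(\sqrt{\frac{5 + 2 \cdot 4}{5 + 4}} + 3\right)^{2} = \left(\sqrt{\frac{5 + 8}{9}} + 3\right)^{2} = \left(\sqrt{\frac{1}{9} \cdot 13} + 3\right)^{2} = \left(\sqrt{\frac{13}{9}} + 3\right)^{2} = \left(\frac{\sqrt{13}}{3} + 3\right)^{2} = \left(3 + \frac{\sqrt{13}}{3}\right)^{2} \approx 17.656$)
$\left(16 + F\right) q = \left(16 + \frac{17}{4}\right) \frac{\left(9 + \sqrt{13}\right)^{2}}{9} = \frac{81 \frac{\left(9 + \sqrt{13}\right)^{2}}{9}}{4} = \frac{9 \left(9 + \sqrt{13}\right)^{2}}{4}$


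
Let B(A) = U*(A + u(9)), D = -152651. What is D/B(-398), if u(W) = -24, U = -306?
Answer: -152651/129132 ≈ -1.1821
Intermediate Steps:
B(A) = 7344 - 306*A (B(A) = -306*(A - 24) = -306*(-24 + A) = 7344 - 306*A)
D/B(-398) = -152651/(7344 - 306*(-398)) = -152651/(7344 + 121788) = -152651/129132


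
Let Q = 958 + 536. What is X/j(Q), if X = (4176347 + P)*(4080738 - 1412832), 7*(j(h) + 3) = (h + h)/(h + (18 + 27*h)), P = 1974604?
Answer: -267075339004312650/48659 ≈ -5.4887e+12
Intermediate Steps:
Q = 1494
j(h) = -3 + 2*h/(7*(18 + 28*h)) (j(h) = -3 + ((h + h)/(h + (18 + 27*h)))/7 = -3 + ((2*h)/(18 + 28*h))/7 = -3 + (2*h/(18 + 28*h))/7 = -3 + 2*h/(7*(18 + 28*h)))
X = 16410159078606 (X = (4176347 + 1974604)*(4080738 - 1412832) = 6150951*2667906 = 16410159078606)
X/j(Q) = 16410159078606/(((-189 - 293*1494)/(7*(9 + 14*1494)))) = 16410159078606/(((-189 - 437742)/(7*(9 + 20916)))) = 16410159078606/(((⅐)*(-437931)/20925)) = 16410159078606/(((⅐)*(1/20925)*(-437931))) = 16410159078606/(-48659/16275) = 16410159078606*(-16275/48659) = -267075339004312650/48659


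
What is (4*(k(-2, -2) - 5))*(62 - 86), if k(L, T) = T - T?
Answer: 480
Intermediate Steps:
k(L, T) = 0
(4*(k(-2, -2) - 5))*(62 - 86) = (4*(0 - 5))*(62 - 86) = (4*(-5))*(-24) = -20*(-24) = 480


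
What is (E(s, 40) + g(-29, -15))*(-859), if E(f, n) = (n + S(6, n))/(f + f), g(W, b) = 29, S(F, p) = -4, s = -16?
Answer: -191557/8 ≈ -23945.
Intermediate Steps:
E(f, n) = (-4 + n)/(2*f) (E(f, n) = (n - 4)/(f + f) = (-4 + n)/((2*f)) = (-4 + n)*(1/(2*f)) = (-4 + n)/(2*f))
(E(s, 40) + g(-29, -15))*(-859) = ((1/2)*(-4 + 40)/(-16) + 29)*(-859) = ((1/2)*(-1/16)*36 + 29)*(-859) = (-9/8 + 29)*(-859) = (223/8)*(-859) = -191557/8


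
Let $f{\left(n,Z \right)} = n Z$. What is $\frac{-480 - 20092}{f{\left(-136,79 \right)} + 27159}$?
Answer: $- \frac{20572}{16415} \approx -1.2532$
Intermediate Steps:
$f{\left(n,Z \right)} = Z n$
$\frac{-480 - 20092}{f{\left(-136,79 \right)} + 27159} = \frac{-480 - 20092}{79 \left(-136\right) + 27159} = - \frac{20572}{-10744 + 27159} = - \frac{20572}{16415}$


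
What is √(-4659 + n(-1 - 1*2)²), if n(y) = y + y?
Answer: I*√4623 ≈ 67.993*I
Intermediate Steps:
n(y) = 2*y
√(-4659 + n(-1 - 1*2)²) = √(-4659 + (2*(-1 - 1*2))²) = √(-4659 + (2*(-1 - 2))²) = √(-4659 + (2*(-3))²) = √(-4659 + (-6)²) = √(-4659 + 36) = √(-4623) = I*√4623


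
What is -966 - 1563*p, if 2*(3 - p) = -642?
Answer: -507378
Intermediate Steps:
p = 324 (p = 3 - 1/2*(-642) = 3 + 321 = 324)
-966 - 1563*p = -966 - 1563*324 = -966 - 506412 = -507378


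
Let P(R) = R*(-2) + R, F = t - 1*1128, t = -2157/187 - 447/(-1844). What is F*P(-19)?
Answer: -7464338157/344828 ≈ -21647.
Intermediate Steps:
t = -3893919/344828 (t = -2157*1/187 - 447*(-1/1844) = -2157/187 + 447/1844 = -3893919/344828 ≈ -11.292)
F = -392859903/344828 (F = -3893919/344828 - 1*1128 = -3893919/344828 - 1128 = -392859903/344828 ≈ -1139.3)
P(R) = -R (P(R) = -2*R + R = -R)
F*P(-19) = -(-392859903)*(-19)/344828 = -392859903/344828*19 = -7464338157/344828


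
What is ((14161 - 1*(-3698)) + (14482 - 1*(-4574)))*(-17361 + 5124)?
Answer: -451728855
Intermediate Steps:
((14161 - 1*(-3698)) + (14482 - 1*(-4574)))*(-17361 + 5124) = ((14161 + 3698) + (14482 + 4574))*(-12237) = (17859 + 19056)*(-12237) = 36915*(-12237) = -451728855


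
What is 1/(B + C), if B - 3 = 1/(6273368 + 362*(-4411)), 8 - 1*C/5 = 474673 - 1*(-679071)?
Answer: -4676586/26977714096721 ≈ -1.7335e-7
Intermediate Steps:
C = -5768680 (C = 40 - 5*(474673 - 1*(-679071)) = 40 - 5*(474673 + 679071) = 40 - 5*1153744 = 40 - 5768720 = -5768680)
B = 14029759/4676586 (B = 3 + 1/(6273368 + 362*(-4411)) = 3 + 1/(6273368 - 1596782) = 3 + 1/4676586 = 14029759/4676586 ≈ 3.0000)
1/(B + C) = 1/(14029759/4676586 - 5768680) = 1/(-26977714096721/4676586) = -4676586/26977714096721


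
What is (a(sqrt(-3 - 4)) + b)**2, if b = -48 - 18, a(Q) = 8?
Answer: 3364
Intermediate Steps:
b = -66
(a(sqrt(-3 - 4)) + b)**2 = (8 - 66)**2 = (-58)**2 = 3364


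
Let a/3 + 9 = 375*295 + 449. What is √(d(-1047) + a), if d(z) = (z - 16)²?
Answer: 2*√365791 ≈ 1209.6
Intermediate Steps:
d(z) = (-16 + z)²
a = 333195 (a = -27 + 3*(375*295 + 449) = -27 + 3*(110625 + 449) = -27 + 3*111074 = -27 + 333222 = 333195)
√(d(-1047) + a) = √((-16 - 1047)² + 333195) = √((-1063)² + 333195) = √(1129969 + 333195) = √1463164 = 2*√365791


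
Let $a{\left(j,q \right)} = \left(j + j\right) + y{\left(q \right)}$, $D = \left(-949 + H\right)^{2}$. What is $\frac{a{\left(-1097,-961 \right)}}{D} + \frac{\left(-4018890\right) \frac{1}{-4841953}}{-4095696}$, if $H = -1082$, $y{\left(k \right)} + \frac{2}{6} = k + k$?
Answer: $- \frac{40824136862410397}{40901396331702081384} \approx -0.00099811$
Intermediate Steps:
$y{\left(k \right)} = - \frac{1}{3} + 2 k$ ($y{\left(k \right)} = - \frac{1}{3} + \left(k + k\right) = - \frac{1}{3} + 2 k$)
$D = 4124961$ ($D = \left(-949 - 1082\right)^{2} = \left(-2031\right)^{2} = 4124961$)
$a{\left(j,q \right)} = - \frac{1}{3} + 2 j + 2 q$ ($a{\left(j,q \right)} = \left(j + j\right) + \left(- \frac{1}{3} + 2 q\right) = 2 j + \left(- \frac{1}{3} + 2 q\right) = - \frac{1}{3} + 2 j + 2 q$)
$\frac{a{\left(-1097,-961 \right)}}{D} + \frac{\left(-4018890\right) \frac{1}{-4841953}}{-4095696} = \frac{- \frac{1}{3} + 2 \left(-1097\right) + 2 \left(-961\right)}{4124961} + \frac{\left(-4018890\right) \frac{1}{-4841953}}{-4095696} = \left(- \frac{1}{3} - 2194 - 1922\right) \frac{1}{4124961} + \left(-4018890\right) \left(- \frac{1}{4841953}\right) \left(- \frac{1}{4095696}\right) = \left(- \frac{12349}{3}\right) \frac{1}{4124961} + \frac{4018890}{4841953} \left(- \frac{1}{4095696}\right) = - \frac{12349}{12374883} - \frac{669815}{3305194589048} = - \frac{40824136862410397}{40901396331702081384}$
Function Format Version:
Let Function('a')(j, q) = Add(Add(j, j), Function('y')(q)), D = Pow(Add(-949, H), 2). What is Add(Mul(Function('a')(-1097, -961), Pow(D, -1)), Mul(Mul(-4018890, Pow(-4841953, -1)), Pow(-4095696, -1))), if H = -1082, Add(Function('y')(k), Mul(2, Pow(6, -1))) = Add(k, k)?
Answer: Rational(-40824136862410397, 40901396331702081384) ≈ -0.00099811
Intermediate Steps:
Function('y')(k) = Add(Rational(-1, 3), Mul(2, k)) (Function('y')(k) = Add(Rational(-1, 3), Add(k, k)) = Add(Rational(-1, 3), Mul(2, k)))
D = 4124961 (D = Pow(Add(-949, -1082), 2) = Pow(-2031, 2) = 4124961)
Function('a')(j, q) = Add(Rational(-1, 3), Mul(2, j), Mul(2, q)) (Function('a')(j, q) = Add(Add(j, j), Add(Rational(-1, 3), Mul(2, q))) = Add(Mul(2, j), Add(Rational(-1, 3), Mul(2, q))) = Add(Rational(-1, 3), Mul(2, j), Mul(2, q)))
Add(Mul(Function('a')(-1097, -961), Pow(D, -1)), Mul(Mul(-4018890, Pow(-4841953, -1)), Pow(-4095696, -1))) = Add(Mul(Add(Rational(-1, 3), Mul(2, -1097), Mul(2, -961)), Pow(4124961, -1)), Mul(Mul(-4018890, Pow(-4841953, -1)), Pow(-4095696, -1))) = Add(Mul(Add(Rational(-1, 3), -2194, -1922), Rational(1, 4124961)), Mul(Mul(-4018890, Rational(-1, 4841953)), Rational(-1, 4095696))) = Add(Mul(Rational(-12349, 3), Rational(1, 4124961)), Mul(Rational(4018890, 4841953), Rational(-1, 4095696))) = Add(Rational(-12349, 12374883), Rational(-669815, 3305194589048)) = Rational(-40824136862410397, 40901396331702081384)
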